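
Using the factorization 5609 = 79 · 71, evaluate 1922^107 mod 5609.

Mod 79: 1922 ≡ 26; by Fermat, exponent reduces to 107 mod 78 = 29; 26^29 ≡ 36 (mod 79).
Mod 71: 1922 ≡ 5; by Fermat, exponent reduces to 107 mod 70 = 37; 5^37 ≡ 25 (mod 71).
Combine by CRT: x ≡ 36 (mod 79), x ≡ 25 (mod 71) ⇒ x ≡ 3433 (mod 5609).

3433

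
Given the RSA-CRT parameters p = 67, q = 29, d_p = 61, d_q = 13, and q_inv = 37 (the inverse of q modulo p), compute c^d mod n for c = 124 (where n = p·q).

m₁ = c^(d_p) mod p: c ≡ 57 (mod 67), and 57^61 mod 67 = 13.
m₂ = c^(d_q) mod q: c ≡ 8 (mod 29), and 8^13 mod 29 = 18.
h = q_inv·(m₁ − m₂) mod p = 37·(13 − 18) mod 67 = 16.
m = m₂ + h·q = 18 + 16·29 = 482.

482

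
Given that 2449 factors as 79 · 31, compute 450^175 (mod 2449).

Mod 79: 450 ≡ 55; by Fermat, exponent reduces to 175 mod 78 = 19; 55^19 ≡ 55 (mod 79).
Mod 31: 450 ≡ 16; by Fermat, exponent reduces to 175 mod 30 = 25; 16^25 ≡ 1 (mod 31).
Combine by CRT: x ≡ 55 (mod 79), x ≡ 1 (mod 31) ⇒ x ≡ 2109 (mod 2449).

2109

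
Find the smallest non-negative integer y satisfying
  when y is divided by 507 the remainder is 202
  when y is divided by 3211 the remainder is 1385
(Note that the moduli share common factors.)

7807

gcd(507, 3211) = 169 and 169 | (1385 − 202), so the pair is consistent; merging gives y ≡ 7807 (mod 9633), where 9633 = lcm(507, 3211).
The solution is unique modulo lcm(507, 3211) = 9633.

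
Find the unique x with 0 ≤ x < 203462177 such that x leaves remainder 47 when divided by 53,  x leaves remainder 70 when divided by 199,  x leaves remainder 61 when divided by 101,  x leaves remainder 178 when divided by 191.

143125646

Combine the congruences pairwise.
From x ≡ 47 (mod 53) write x = 47 + 53t. Substituting into x ≡ 70 (mod 199) gives 53t ≡ 23 (mod 199), and since 53⁻¹ ≡ 184 (mod 199), t ≡ 53. Hence x ≡ 47 + 53·53 = 2856 (mod 10547).
From x ≡ 2856 (mod 10547) write x = 2856 + 10547t. Substituting into x ≡ 61 (mod 101) gives 10547t ≡ 33 (mod 101), and since 43⁻¹ ≡ 47 (mod 101), t ≡ 36. Hence x ≡ 2856 + 10547·36 = 382548 (mod 1065247).
From x ≡ 382548 (mod 1065247) write x = 382548 + 1065247t. Substituting into x ≡ 178 (mod 191) gives 1065247t ≡ 12 (mod 191), and since 40⁻¹ ≡ 43 (mod 191), t ≡ 134. Hence x ≡ 382548 + 1065247·134 = 143125646 (mod 203462177).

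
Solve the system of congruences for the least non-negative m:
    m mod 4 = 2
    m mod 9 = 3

From m ≡ 2 (mod 4) write m = 2 + 4t. Substituting into m ≡ 3 (mod 9) gives 4t ≡ 1 (mod 9), and since 4⁻¹ ≡ 7 (mod 9), t ≡ 7. Hence m ≡ 2 + 4·7 = 30 (mod 36).

30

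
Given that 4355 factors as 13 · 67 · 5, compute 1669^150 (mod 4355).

3171

Mod 13: 1669 ≡ 5; by Fermat, exponent reduces to 150 mod 12 = 6; 5^6 ≡ 12 (mod 13).
Mod 67: 1669 ≡ 61; by Fermat, exponent reduces to 150 mod 66 = 18; 61^18 ≡ 22 (mod 67).
Mod 5: 1669 ≡ 4; by Fermat, exponent reduces to 150 mod 4 = 2; 4^2 ≡ 1 (mod 5).
Combine by CRT: x ≡ 12 (mod 13), x ≡ 22 (mod 67), x ≡ 1 (mod 5) ⇒ x ≡ 3171 (mod 4355).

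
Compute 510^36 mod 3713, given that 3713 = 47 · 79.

2516

Mod 47: 510 ≡ 40; 40^36 ≡ 25 (mod 47).
Mod 79: 510 ≡ 36; 36^36 ≡ 67 (mod 79).
Combine by CRT: x ≡ 25 (mod 47), x ≡ 67 (mod 79) ⇒ x ≡ 2516 (mod 3713).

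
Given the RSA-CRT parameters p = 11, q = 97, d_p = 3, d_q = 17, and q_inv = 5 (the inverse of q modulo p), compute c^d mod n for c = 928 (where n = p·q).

m₁ = c^(d_p) mod p: c ≡ 4 (mod 11), and 4^3 mod 11 = 9.
m₂ = c^(d_q) mod q: c ≡ 55 (mod 97), and 55^17 mod 97 = 42.
h = q_inv·(m₁ − m₂) mod p = 5·(9 − 42) mod 11 = 0.
m = m₂ + h·q = 42 + 0·97 = 42.

42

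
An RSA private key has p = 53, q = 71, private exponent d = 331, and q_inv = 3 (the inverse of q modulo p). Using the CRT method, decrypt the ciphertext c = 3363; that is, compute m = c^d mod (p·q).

d_p = d mod (p−1) = 331 mod 52 = 19; d_q = d mod (q−1) = 51.
m₁ = c^(d_p) mod p: c ≡ 24 (mod 53), and 24^19 mod 53 = 28.
m₂ = c^(d_q) mod q: c ≡ 26 (mod 71), and 26^51 mod 71 = 34.
h = q_inv·(m₁ − m₂) mod p = 3·(28 − 34) mod 53 = 35.
m = m₂ + h·q = 34 + 35·71 = 2519.

2519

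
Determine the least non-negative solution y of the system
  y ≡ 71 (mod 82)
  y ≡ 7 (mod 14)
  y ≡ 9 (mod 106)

4991

Combine the congruences pairwise.
gcd(82, 14) = 2 and 2 | (7 − 71), so the pair is consistent; merging gives y ≡ 399 (mod 574), where 574 = lcm(82, 14).
gcd(574, 106) = 2 and 2 | (9 − 399), so the pair is consistent; merging gives y ≡ 4991 (mod 30422), where 30422 = lcm(574, 106).
The solution is unique modulo lcm(82, 14, 106) = 30422.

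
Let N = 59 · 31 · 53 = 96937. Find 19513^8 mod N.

Mod 59: 19513 ≡ 43; 43^8 ≡ 51 (mod 59).
Mod 31: 19513 ≡ 14; 14^8 ≡ 18 (mod 31).
Mod 53: 19513 ≡ 9; 9^8 ≡ 15 (mod 53).
Combine by CRT: x ≡ 51 (mod 59), x ≡ 18 (mod 31), x ≡ 15 (mod 53) ⇒ x ≡ 15332 (mod 96937).

15332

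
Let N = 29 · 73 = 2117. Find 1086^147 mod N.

1826

Mod 29: 1086 ≡ 13; by Fermat, exponent reduces to 147 mod 28 = 7; 13^7 ≡ 28 (mod 29).
Mod 73: 1086 ≡ 64; by Fermat, exponent reduces to 147 mod 72 = 3; 64^3 ≡ 1 (mod 73).
Combine by CRT: x ≡ 28 (mod 29), x ≡ 1 (mod 73) ⇒ x ≡ 1826 (mod 2117).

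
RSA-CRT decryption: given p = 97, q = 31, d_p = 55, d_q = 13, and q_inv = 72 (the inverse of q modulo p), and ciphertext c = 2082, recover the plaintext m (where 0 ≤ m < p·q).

160

m₁ = c^(d_p) mod p: c ≡ 45 (mod 97), and 45^55 mod 97 = 63.
m₂ = c^(d_q) mod q: c ≡ 5 (mod 31), and 5^13 mod 31 = 5.
h = q_inv·(m₁ − m₂) mod p = 72·(63 − 5) mod 97 = 5.
m = m₂ + h·q = 5 + 5·31 = 160.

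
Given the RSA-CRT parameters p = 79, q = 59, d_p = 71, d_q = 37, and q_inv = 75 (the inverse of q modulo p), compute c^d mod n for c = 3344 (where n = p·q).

3027

m₁ = c^(d_p) mod p: c ≡ 26 (mod 79), and 26^71 mod 79 = 25.
m₂ = c^(d_q) mod q: c ≡ 40 (mod 59), and 40^37 mod 59 = 18.
h = q_inv·(m₁ − m₂) mod p = 75·(25 − 18) mod 79 = 51.
m = m₂ + h·q = 18 + 51·59 = 3027.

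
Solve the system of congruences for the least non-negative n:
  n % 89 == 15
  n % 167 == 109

From n ≡ 15 (mod 89) write n = 15 + 89t. Substituting into n ≡ 109 (mod 167) gives 89t ≡ 94 (mod 167), and since 89⁻¹ ≡ 152 (mod 167), t ≡ 93. Hence n ≡ 15 + 89·93 = 8292 (mod 14863).

8292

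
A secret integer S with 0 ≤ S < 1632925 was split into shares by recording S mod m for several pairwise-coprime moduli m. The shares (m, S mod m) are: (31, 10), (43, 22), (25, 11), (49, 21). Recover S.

671811

The moduli are pairwise coprime; N = 31·43·25·49 = 1632925.
N/31 = 52675; 52675 ≡ 6 (mod 31); 6·26 ≡ 1, so inverse 26.
N/43 = 37975; 37975 ≡ 6 (mod 43); 6·36 ≡ 1, so inverse 36.
N/25 = 65317; 65317 ≡ 17 (mod 25); 17·3 ≡ 1, so inverse 3.
N/49 = 33325; 33325 ≡ 5 (mod 49); 5·10 ≡ 1, so inverse 10.
S ≡ 10·52675·26 + 22·37975·36 + 11·65317·3 + 21·33325·10 = 52925411.
52925411 mod 1632925 = 671811.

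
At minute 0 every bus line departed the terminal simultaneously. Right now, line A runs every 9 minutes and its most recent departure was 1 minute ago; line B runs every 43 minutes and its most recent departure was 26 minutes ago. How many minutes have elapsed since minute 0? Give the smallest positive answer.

370

Combine the congruences pairwise.
From t ≡ 1 (mod 9) write t = 1 + 9s. Substituting into t ≡ 26 (mod 43) gives 9s ≡ 25 (mod 43), and since 9⁻¹ ≡ 24 (mod 43), s ≡ 41. Hence t ≡ 1 + 9·41 = 370 (mod 387).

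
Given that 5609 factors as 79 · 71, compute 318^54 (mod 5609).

1168

Mod 79: 318 ≡ 2; 2^54 ≡ 62 (mod 79).
Mod 71: 318 ≡ 34; 34^54 ≡ 32 (mod 71).
Combine by CRT: x ≡ 62 (mod 79), x ≡ 32 (mod 71) ⇒ x ≡ 1168 (mod 5609).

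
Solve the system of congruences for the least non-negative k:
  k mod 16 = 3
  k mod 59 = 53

643

From k ≡ 3 (mod 16) write k = 3 + 16t. Substituting into k ≡ 53 (mod 59) gives 16t ≡ 50 (mod 59), and since 16⁻¹ ≡ 48 (mod 59), t ≡ 40. Hence k ≡ 3 + 16·40 = 643 (mod 944).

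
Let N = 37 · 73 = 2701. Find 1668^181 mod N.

Mod 37: 1668 ≡ 3; by Fermat, exponent reduces to 181 mod 36 = 1; 3^1 ≡ 3 (mod 37).
Mod 73: 1668 ≡ 62; by Fermat, exponent reduces to 181 mod 72 = 37; 62^37 ≡ 11 (mod 73).
Combine by CRT: x ≡ 3 (mod 37), x ≡ 11 (mod 73) ⇒ x ≡ 595 (mod 2701).

595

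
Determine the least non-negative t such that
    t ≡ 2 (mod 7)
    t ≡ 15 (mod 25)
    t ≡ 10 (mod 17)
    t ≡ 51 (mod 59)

From t ≡ 2 (mod 7) write t = 2 + 7s. Substituting into t ≡ 15 (mod 25) gives 7s ≡ 13 (mod 25), and since 7⁻¹ ≡ 18 (mod 25), s ≡ 9. Hence t ≡ 2 + 7·9 = 65 (mod 175).
From t ≡ 65 (mod 175) write t = 65 + 175s. Substituting into t ≡ 10 (mod 17) gives 175s ≡ 13 (mod 17), and since 5⁻¹ ≡ 7 (mod 17), s ≡ 6. Hence t ≡ 65 + 175·6 = 1115 (mod 2975).
From t ≡ 1115 (mod 2975) write t = 1115 + 2975s. Substituting into t ≡ 51 (mod 59) gives 2975s ≡ 57 (mod 59), and since 25⁻¹ ≡ 26 (mod 59), s ≡ 7. Hence t ≡ 1115 + 2975·7 = 21940 (mod 175525).

21940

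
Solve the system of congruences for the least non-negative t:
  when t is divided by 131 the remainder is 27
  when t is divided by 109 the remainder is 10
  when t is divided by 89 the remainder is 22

1131212

The moduli are pairwise coprime; N = 131·109·89 = 1270831.
N/131 = 9701; 9701 ≡ 7 (mod 131); 7·75 ≡ 1, so inverse 75.
N/109 = 11659; 11659 ≡ 105 (mod 109); 105·27 ≡ 1, so inverse 27.
N/89 = 14279; 14279 ≡ 39 (mod 89); 39·16 ≡ 1, so inverse 16.
t ≡ 27·9701·75 + 10·11659·27 + 22·14279·16 = 27818663.
27818663 mod 1270831 = 1131212.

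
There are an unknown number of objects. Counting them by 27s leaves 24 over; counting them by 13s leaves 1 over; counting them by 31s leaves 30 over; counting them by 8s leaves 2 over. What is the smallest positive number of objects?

From N ≡ 24 (mod 27) write N = 24 + 27t. Substituting into N ≡ 1 (mod 13) gives 27t ≡ 3 (mod 13), and since 1⁻¹ ≡ 1 (mod 13), t ≡ 3. Hence N ≡ 24 + 27·3 = 105 (mod 351).
From N ≡ 105 (mod 351) write N = 105 + 351t. Substituting into N ≡ 30 (mod 31) gives 351t ≡ 18 (mod 31), and since 10⁻¹ ≡ 28 (mod 31), t ≡ 8. Hence N ≡ 105 + 351·8 = 2913 (mod 10881).
From N ≡ 2913 (mod 10881) write N = 2913 + 10881t. Substituting into N ≡ 2 (mod 8) gives 10881t ≡ 1 (mod 8), and since 1⁻¹ ≡ 1 (mod 8), t ≡ 1. Hence N ≡ 2913 + 10881·1 = 13794 (mod 87048).

13794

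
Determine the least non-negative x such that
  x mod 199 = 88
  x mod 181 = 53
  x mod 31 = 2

The moduli are pairwise coprime; N = 199·181·31 = 1116589.
N/199 = 5611; 5611 ≡ 39 (mod 199); 39·148 ≡ 1, so inverse 148.
N/181 = 6169; 6169 ≡ 15 (mod 181); 15·169 ≡ 1, so inverse 169.
N/31 = 36019; 36019 ≡ 28 (mod 31); 28·10 ≡ 1, so inverse 10.
x ≡ 88·5611·148 + 53·6169·169 + 2·36019·10 = 129053777.
129053777 mod 1116589 = 646042.

646042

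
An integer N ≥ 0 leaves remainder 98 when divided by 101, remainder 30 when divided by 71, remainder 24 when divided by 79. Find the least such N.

408138

The moduli are pairwise coprime; M = 101·71·79 = 566509.
M/101 = 5609; 5609 ≡ 54 (mod 101); 54·58 ≡ 1, so inverse 58.
M/71 = 7979; 7979 ≡ 27 (mod 71); 27·50 ≡ 1, so inverse 50.
M/79 = 7171; 7171 ≡ 61 (mod 79); 61·57 ≡ 1, so inverse 57.
N ≡ 98·5609·58 + 30·7979·50 + 24·7171·57 = 53659984.
53659984 mod 566509 = 408138.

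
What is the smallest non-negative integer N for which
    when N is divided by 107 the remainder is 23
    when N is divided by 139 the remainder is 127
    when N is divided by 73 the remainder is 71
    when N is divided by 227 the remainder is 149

Combine the congruences pairwise.
From N ≡ 23 (mod 107) write N = 23 + 107t. Substituting into N ≡ 127 (mod 139) gives 107t ≡ 104 (mod 139), and since 107⁻¹ ≡ 13 (mod 139), t ≡ 101. Hence N ≡ 23 + 107·101 = 10830 (mod 14873).
From N ≡ 10830 (mod 14873) write N = 10830 + 14873t. Substituting into N ≡ 71 (mod 73) gives 14873t ≡ 45 (mod 73), and since 54⁻¹ ≡ 23 (mod 73), t ≡ 13. Hence N ≡ 10830 + 14873·13 = 204179 (mod 1085729).
From N ≡ 204179 (mod 1085729) write N = 204179 + 1085729t. Substituting into N ≡ 149 (mod 227) gives 1085729t ≡ 43 (mod 227), and since 215⁻¹ ≡ 208 (mod 227), t ≡ 91. Hence N ≡ 204179 + 1085729·91 = 99005518 (mod 246460483).

99005518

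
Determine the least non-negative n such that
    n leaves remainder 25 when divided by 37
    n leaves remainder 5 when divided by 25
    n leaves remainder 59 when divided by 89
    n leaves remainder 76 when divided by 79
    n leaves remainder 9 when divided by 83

515609455

From n ≡ 25 (mod 37) write n = 25 + 37t. Substituting into n ≡ 5 (mod 25) gives 37t ≡ 5 (mod 25), and since 12⁻¹ ≡ 23 (mod 25), t ≡ 15. Hence n ≡ 25 + 37·15 = 580 (mod 925).
From n ≡ 580 (mod 925) write n = 580 + 925t. Substituting into n ≡ 59 (mod 89) gives 925t ≡ 13 (mod 89), and since 35⁻¹ ≡ 28 (mod 89), t ≡ 8. Hence n ≡ 580 + 925·8 = 7980 (mod 82325).
From n ≡ 7980 (mod 82325) write n = 7980 + 82325t. Substituting into n ≡ 76 (mod 79) gives 82325t ≡ 75 (mod 79), and since 7⁻¹ ≡ 34 (mod 79), t ≡ 22. Hence n ≡ 7980 + 82325·22 = 1819130 (mod 6503675).
From n ≡ 1819130 (mod 6503675) write n = 1819130 + 6503675t. Substituting into n ≡ 9 (mod 83) gives 6503675t ≡ 73 (mod 83), and since 44⁻¹ ≡ 17 (mod 83), t ≡ 79. Hence n ≡ 1819130 + 6503675·79 = 515609455 (mod 539805025).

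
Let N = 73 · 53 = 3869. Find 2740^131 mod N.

938

Mod 73: 2740 ≡ 39; by Fermat, exponent reduces to 131 mod 72 = 59; 39^59 ≡ 62 (mod 73).
Mod 53: 2740 ≡ 37; by Fermat, exponent reduces to 131 mod 52 = 27; 37^27 ≡ 37 (mod 53).
Combine by CRT: x ≡ 62 (mod 73), x ≡ 37 (mod 53) ⇒ x ≡ 938 (mod 3869).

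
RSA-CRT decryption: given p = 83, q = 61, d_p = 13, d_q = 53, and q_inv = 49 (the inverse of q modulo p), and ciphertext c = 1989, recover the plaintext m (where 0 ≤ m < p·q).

3759

m₁ = c^(d_p) mod p: c ≡ 80 (mod 83), and 80^13 mod 83 = 24.
m₂ = c^(d_q) mod q: c ≡ 37 (mod 61), and 37^53 mod 61 = 38.
h = q_inv·(m₁ − m₂) mod p = 49·(24 − 38) mod 83 = 61.
m = m₂ + h·q = 38 + 61·61 = 3759.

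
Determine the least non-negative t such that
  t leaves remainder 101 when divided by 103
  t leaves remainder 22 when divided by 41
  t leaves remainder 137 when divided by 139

42949

From t ≡ 101 (mod 103) write t = 101 + 103s. Substituting into t ≡ 22 (mod 41) gives 103s ≡ 3 (mod 41), and since 21⁻¹ ≡ 2 (mod 41), s ≡ 6. Hence t ≡ 101 + 103·6 = 719 (mod 4223).
From t ≡ 719 (mod 4223) write t = 719 + 4223s. Substituting into t ≡ 137 (mod 139) gives 4223s ≡ 113 (mod 139), and since 53⁻¹ ≡ 21 (mod 139), s ≡ 10. Hence t ≡ 719 + 4223·10 = 42949 (mod 586997).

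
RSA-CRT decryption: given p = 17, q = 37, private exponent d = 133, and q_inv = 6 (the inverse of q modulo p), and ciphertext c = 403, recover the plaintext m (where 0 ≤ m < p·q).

377

d_p = d mod (p−1) = 133 mod 16 = 5; d_q = d mod (q−1) = 25.
m₁ = c^(d_p) mod p: c ≡ 12 (mod 17), and 12^5 mod 17 = 3.
m₂ = c^(d_q) mod q: c ≡ 33 (mod 37), and 33^25 mod 37 = 7.
h = q_inv·(m₁ − m₂) mod p = 6·(3 − 7) mod 17 = 10.
m = m₂ + h·q = 7 + 10·37 = 377.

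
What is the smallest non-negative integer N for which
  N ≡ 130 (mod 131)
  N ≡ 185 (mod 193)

Combine the congruences pairwise.
From N ≡ 130 (mod 131) write N = 130 + 131t. Substituting into N ≡ 185 (mod 193) gives 131t ≡ 55 (mod 193), and since 131⁻¹ ≡ 28 (mod 193), t ≡ 189. Hence N ≡ 130 + 131·189 = 24889 (mod 25283).

24889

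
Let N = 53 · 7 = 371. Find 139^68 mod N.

281

Mod 53: 139 ≡ 33; by Fermat, exponent reduces to 68 mod 52 = 16; 33^16 ≡ 16 (mod 53).
Mod 7: 139 ≡ 6; by Fermat, exponent reduces to 68 mod 6 = 2; 6^2 ≡ 1 (mod 7).
Combine by CRT: x ≡ 16 (mod 53), x ≡ 1 (mod 7) ⇒ x ≡ 281 (mod 371).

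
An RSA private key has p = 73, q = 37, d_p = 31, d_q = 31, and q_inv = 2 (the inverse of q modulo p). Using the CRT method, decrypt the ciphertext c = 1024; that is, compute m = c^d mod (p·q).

m₁ = c^(d_p) mod p: c ≡ 2 (mod 73), and 2^31 mod 73 = 16.
m₂ = c^(d_q) mod q: c ≡ 25 (mod 37), and 25^31 mod 37 = 21.
h = q_inv·(m₁ − m₂) mod p = 2·(16 − 21) mod 73 = 63.
m = m₂ + h·q = 21 + 63·37 = 2352.

2352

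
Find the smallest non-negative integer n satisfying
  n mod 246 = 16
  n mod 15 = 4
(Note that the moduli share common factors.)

754

gcd(246, 15) = 3 and 3 | (4 − 16), so the pair is consistent; merging gives n ≡ 754 (mod 1230), where 1230 = lcm(246, 15).
The solution is unique modulo lcm(246, 15) = 1230.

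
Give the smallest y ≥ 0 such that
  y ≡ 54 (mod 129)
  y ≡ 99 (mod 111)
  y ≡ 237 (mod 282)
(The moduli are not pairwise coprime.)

gcd(129, 111) = 3 and 3 | (99 − 54), so the pair is consistent; merging gives y ≡ 2763 (mod 4773), where 4773 = lcm(129, 111).
gcd(4773, 282) = 3 and 3 | (237 − 2763), so the pair is consistent; merging gives y ≡ 384603 (mod 448662), where 448662 = lcm(4773, 282).
The solution is unique modulo lcm(129, 111, 282) = 448662.

384603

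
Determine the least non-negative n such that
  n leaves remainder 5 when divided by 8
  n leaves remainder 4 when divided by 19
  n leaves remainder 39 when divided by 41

5533

The moduli are pairwise coprime; M = 8·19·41 = 6232.
M/8 = 779; 779 ≡ 3 (mod 8); 3·3 ≡ 1, so inverse 3.
M/19 = 328; 328 ≡ 5 (mod 19); 5·4 ≡ 1, so inverse 4.
M/41 = 152; 152 ≡ 29 (mod 41); 29·17 ≡ 1, so inverse 17.
n ≡ 5·779·3 + 4·328·4 + 39·152·17 = 117709.
117709 mod 6232 = 5533.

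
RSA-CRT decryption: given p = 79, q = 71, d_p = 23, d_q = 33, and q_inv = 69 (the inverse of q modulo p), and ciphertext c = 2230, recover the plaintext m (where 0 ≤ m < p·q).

2827

m₁ = c^(d_p) mod p: c ≡ 18 (mod 79), and 18^23 mod 79 = 62.
m₂ = c^(d_q) mod q: c ≡ 29 (mod 71), and 29^33 mod 71 = 58.
h = q_inv·(m₁ − m₂) mod p = 69·(62 − 58) mod 79 = 39.
m = m₂ + h·q = 58 + 39·71 = 2827.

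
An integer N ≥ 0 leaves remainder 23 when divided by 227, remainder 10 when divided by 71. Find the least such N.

From N ≡ 23 (mod 227) write N = 23 + 227t. Substituting into N ≡ 10 (mod 71) gives 227t ≡ 58 (mod 71), and since 14⁻¹ ≡ 66 (mod 71), t ≡ 65. Hence N ≡ 23 + 227·65 = 14778 (mod 16117).

14778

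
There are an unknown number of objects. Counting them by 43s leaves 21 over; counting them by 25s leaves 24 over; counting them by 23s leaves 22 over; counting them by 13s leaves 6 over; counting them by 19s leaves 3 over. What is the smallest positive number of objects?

3385024

From N ≡ 21 (mod 43) write N = 21 + 43t. Substituting into N ≡ 24 (mod 25) gives 43t ≡ 3 (mod 25), and since 18⁻¹ ≡ 7 (mod 25), t ≡ 21. Hence N ≡ 21 + 43·21 = 924 (mod 1075).
From N ≡ 924 (mod 1075) write N = 924 + 1075t. Substituting into N ≡ 22 (mod 23) gives 1075t ≡ 18 (mod 23), and since 17⁻¹ ≡ 19 (mod 23), t ≡ 20. Hence N ≡ 924 + 1075·20 = 22424 (mod 24725).
From N ≡ 22424 (mod 24725) write N = 22424 + 24725t. Substituting into N ≡ 6 (mod 13) gives 24725t ≡ 7 (mod 13), and since 12⁻¹ ≡ 12 (mod 13), t ≡ 6. Hence N ≡ 22424 + 24725·6 = 170774 (mod 321425).
From N ≡ 170774 (mod 321425) write N = 170774 + 321425t. Substituting into N ≡ 3 (mod 19) gives 321425t ≡ 1 (mod 19), and since 2⁻¹ ≡ 10 (mod 19), t ≡ 10. Hence N ≡ 170774 + 321425·10 = 3385024 (mod 6107075).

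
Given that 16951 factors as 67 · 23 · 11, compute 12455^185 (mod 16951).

16633

Mod 67: 12455 ≡ 60; by Fermat, exponent reduces to 185 mod 66 = 53; 60^53 ≡ 17 (mod 67).
Mod 23: 12455 ≡ 12; by Fermat, exponent reduces to 185 mod 22 = 9; 12^9 ≡ 4 (mod 23).
Mod 11: 12455 ≡ 3; by Fermat, exponent reduces to 185 mod 10 = 5; 3^5 ≡ 1 (mod 11).
Combine by CRT: x ≡ 17 (mod 67), x ≡ 4 (mod 23), x ≡ 1 (mod 11) ⇒ x ≡ 16633 (mod 16951).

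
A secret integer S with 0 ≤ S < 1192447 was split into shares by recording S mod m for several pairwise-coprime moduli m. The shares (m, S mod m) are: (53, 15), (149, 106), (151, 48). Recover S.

The moduli are pairwise coprime; N = 53·149·151 = 1192447.
N/53 = 22499; 22499 ≡ 27 (mod 53); 27·2 ≡ 1, so inverse 2.
N/149 = 8003; 8003 ≡ 106 (mod 149); 106·97 ≡ 1, so inverse 97.
N/151 = 7897; 7897 ≡ 45 (mod 151); 45·47 ≡ 1, so inverse 47.
S ≡ 15·22499·2 + 106·8003·97 + 48·7897·47 = 100777448.
100777448 mod 1192447 = 611900.

611900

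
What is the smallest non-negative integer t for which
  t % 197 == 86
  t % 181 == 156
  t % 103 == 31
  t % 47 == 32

The moduli are pairwise coprime; N = 197·181·103·47 = 172615537.
N/197 = 876221; 876221 ≡ 162 (mod 197); 162·45 ≡ 1, so inverse 45.
N/181 = 953677; 953677 ≡ 169 (mod 181); 169·15 ≡ 1, so inverse 15.
N/103 = 1675879; 1675879 ≡ 69 (mod 103); 69·3 ≡ 1, so inverse 3.
N/47 = 3672671; 3672671 ≡ 44 (mod 47); 44·31 ≡ 1, so inverse 31.
t ≡ 86·876221·45 + 156·953677·15 + 31·1675879·3 + 32·3672671·31 = 9421725829.
9421725829 mod 172615537 = 100486831.

100486831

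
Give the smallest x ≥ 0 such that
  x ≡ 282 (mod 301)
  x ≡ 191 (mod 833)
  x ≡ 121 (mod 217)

647432

gcd(301, 833) = 7 and 7 | (191 − 282), so the pair is consistent; merging gives x ≡ 2690 (mod 35819), where 35819 = lcm(301, 833).
gcd(35819, 217) = 7 and 7 | (121 − 2690), so the pair is consistent; merging gives x ≡ 647432 (mod 1110389), where 1110389 = lcm(35819, 217).
The solution is unique modulo lcm(301, 833, 217) = 1110389.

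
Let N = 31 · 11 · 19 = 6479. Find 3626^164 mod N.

Mod 31: 3626 ≡ 30; by Fermat, exponent reduces to 164 mod 30 = 14; 30^14 ≡ 1 (mod 31).
Mod 11: 3626 ≡ 7; by Fermat, exponent reduces to 164 mod 10 = 4; 7^4 ≡ 3 (mod 11).
Mod 19: 3626 ≡ 16; by Fermat, exponent reduces to 164 mod 18 = 2; 16^2 ≡ 9 (mod 19).
Combine by CRT: x ≡ 1 (mod 31), x ≡ 3 (mod 11), x ≡ 9 (mod 19) ⇒ x ≡ 6108 (mod 6479).

6108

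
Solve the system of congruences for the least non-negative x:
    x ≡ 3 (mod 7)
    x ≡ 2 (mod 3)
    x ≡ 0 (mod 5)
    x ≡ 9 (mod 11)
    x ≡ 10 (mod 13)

3650

From x ≡ 3 (mod 7) write x = 3 + 7t. Substituting into x ≡ 2 (mod 3) gives 7t ≡ 2 (mod 3), and since 1⁻¹ ≡ 1 (mod 3), t ≡ 2. Hence x ≡ 3 + 7·2 = 17 (mod 21).
From x ≡ 17 (mod 21) write x = 17 + 21t. Substituting into x ≡ 0 (mod 5) gives 21t ≡ 3 (mod 5), and since 1⁻¹ ≡ 1 (mod 5), t ≡ 3. Hence x ≡ 17 + 21·3 = 80 (mod 105).
From x ≡ 80 (mod 105) write x = 80 + 105t. Substituting into x ≡ 9 (mod 11) gives 105t ≡ 6 (mod 11), and since 6⁻¹ ≡ 2 (mod 11), t ≡ 1. Hence x ≡ 80 + 105·1 = 185 (mod 1155).
From x ≡ 185 (mod 1155) write x = 185 + 1155t. Substituting into x ≡ 10 (mod 13) gives 1155t ≡ 7 (mod 13), and since 11⁻¹ ≡ 6 (mod 13), t ≡ 3. Hence x ≡ 185 + 1155·3 = 3650 (mod 15015).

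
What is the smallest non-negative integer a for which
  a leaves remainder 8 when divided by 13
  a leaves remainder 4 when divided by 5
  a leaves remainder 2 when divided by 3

From a ≡ 8 (mod 13) write a = 8 + 13t. Substituting into a ≡ 4 (mod 5) gives 13t ≡ 1 (mod 5), and since 3⁻¹ ≡ 2 (mod 5), t ≡ 2. Hence a ≡ 8 + 13·2 = 34 (mod 65).
From a ≡ 34 (mod 65) write a = 34 + 65t. Substituting into a ≡ 2 (mod 3) gives 65t ≡ 1 (mod 3), and since 2⁻¹ ≡ 2 (mod 3), t ≡ 2. Hence a ≡ 34 + 65·2 = 164 (mod 195).

164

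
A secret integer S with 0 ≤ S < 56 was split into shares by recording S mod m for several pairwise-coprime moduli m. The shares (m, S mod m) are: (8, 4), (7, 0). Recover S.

28

Combine the congruences pairwise.
From S ≡ 4 (mod 8) write S = 4 + 8t. Substituting into S ≡ 0 (mod 7) gives 8t ≡ 3 (mod 7), and since 1⁻¹ ≡ 1 (mod 7), t ≡ 3. Hence S ≡ 4 + 8·3 = 28 (mod 56).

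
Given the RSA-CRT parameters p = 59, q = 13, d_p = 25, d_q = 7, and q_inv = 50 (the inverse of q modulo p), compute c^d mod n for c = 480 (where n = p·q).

623

m₁ = c^(d_p) mod p: c ≡ 8 (mod 59), and 8^25 mod 59 = 33.
m₂ = c^(d_q) mod q: c ≡ 12 (mod 13), and 12^7 mod 13 = 12.
h = q_inv·(m₁ − m₂) mod p = 50·(33 − 12) mod 59 = 47.
m = m₂ + h·q = 12 + 47·13 = 623.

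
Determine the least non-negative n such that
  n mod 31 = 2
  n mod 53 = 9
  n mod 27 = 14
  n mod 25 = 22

268772

Combine the congruences pairwise.
From n ≡ 2 (mod 31) write n = 2 + 31t. Substituting into n ≡ 9 (mod 53) gives 31t ≡ 7 (mod 53), and since 31⁻¹ ≡ 12 (mod 53), t ≡ 31. Hence n ≡ 2 + 31·31 = 963 (mod 1643).
From n ≡ 963 (mod 1643) write n = 963 + 1643t. Substituting into n ≡ 14 (mod 27) gives 1643t ≡ 23 (mod 27), and since 23⁻¹ ≡ 20 (mod 27), t ≡ 1. Hence n ≡ 963 + 1643·1 = 2606 (mod 44361).
From n ≡ 2606 (mod 44361) write n = 2606 + 44361t. Substituting into n ≡ 22 (mod 25) gives 44361t ≡ 16 (mod 25), and since 11⁻¹ ≡ 16 (mod 25), t ≡ 6. Hence n ≡ 2606 + 44361·6 = 268772 (mod 1109025).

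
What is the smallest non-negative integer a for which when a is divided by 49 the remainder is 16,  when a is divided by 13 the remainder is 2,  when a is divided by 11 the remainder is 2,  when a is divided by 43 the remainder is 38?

3005

From a ≡ 16 (mod 49) write a = 16 + 49t. Substituting into a ≡ 2 (mod 13) gives 49t ≡ 12 (mod 13), and since 10⁻¹ ≡ 4 (mod 13), t ≡ 9. Hence a ≡ 16 + 49·9 = 457 (mod 637).
From a ≡ 457 (mod 637) write a = 457 + 637t. Substituting into a ≡ 2 (mod 11) gives 637t ≡ 7 (mod 11), and since 10⁻¹ ≡ 10 (mod 11), t ≡ 4. Hence a ≡ 457 + 637·4 = 3005 (mod 7007).
From a ≡ 3005 (mod 7007) write a = 3005 + 7007t. Substituting into a ≡ 38 (mod 43) gives 7007t ≡ 0 (mod 43), and since 41⁻¹ ≡ 21 (mod 43), t ≡ 0. Hence a ≡ 3005 + 7007·0 = 3005 (mod 301301).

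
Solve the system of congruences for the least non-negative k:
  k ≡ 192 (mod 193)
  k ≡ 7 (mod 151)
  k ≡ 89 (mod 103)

2504946

The moduli are pairwise coprime; N = 193·151·103 = 3001729.
N/193 = 15553; 15553 ≡ 113 (mod 193); 113·41 ≡ 1, so inverse 41.
N/151 = 19879; 19879 ≡ 98 (mod 151); 98·94 ≡ 1, so inverse 94.
N/103 = 29143; 29143 ≡ 97 (mod 103); 97·17 ≡ 1, so inverse 17.
k ≡ 192·15553·41 + 7·19879·94 + 89·29143·17 = 179606957.
179606957 mod 3001729 = 2504946.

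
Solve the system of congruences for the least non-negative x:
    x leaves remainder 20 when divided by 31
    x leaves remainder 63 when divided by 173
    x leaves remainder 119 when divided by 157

The moduli are pairwise coprime; N = 31·173·157 = 841991.
N/31 = 27161; 27161 ≡ 5 (mod 31); 5·25 ≡ 1, so inverse 25.
N/173 = 4867; 4867 ≡ 23 (mod 173); 23·158 ≡ 1, so inverse 158.
N/157 = 5363; 5363 ≡ 25 (mod 157); 25·44 ≡ 1, so inverse 44.
x ≡ 20·27161·25 + 63·4867·158 + 119·5363·44 = 90107286.
90107286 mod 841991 = 14249.

14249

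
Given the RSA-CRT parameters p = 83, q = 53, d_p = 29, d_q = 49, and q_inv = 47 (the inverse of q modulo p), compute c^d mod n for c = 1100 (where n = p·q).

m₁ = c^(d_p) mod p: c ≡ 21 (mod 83), and 21^29 mod 83 = 11.
m₂ = c^(d_q) mod q: c ≡ 40 (mod 53), and 40^49 mod 53 = 11.
h = q_inv·(m₁ − m₂) mod p = 47·(11 − 11) mod 83 = 0.
m = m₂ + h·q = 11 + 0·53 = 11.

11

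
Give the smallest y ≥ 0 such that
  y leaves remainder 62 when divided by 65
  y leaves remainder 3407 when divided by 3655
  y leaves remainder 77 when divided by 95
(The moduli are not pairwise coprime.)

566277

Combine the congruences pairwise.
gcd(65, 3655) = 5 and 5 | (3407 − 62), so the pair is consistent; merging gives y ≡ 43612 (mod 47515), where 47515 = lcm(65, 3655).
gcd(47515, 95) = 5 and 5 | (77 − 43612), so the pair is consistent; merging gives y ≡ 566277 (mod 902785), where 902785 = lcm(47515, 95).
The solution is unique modulo lcm(65, 3655, 95) = 902785.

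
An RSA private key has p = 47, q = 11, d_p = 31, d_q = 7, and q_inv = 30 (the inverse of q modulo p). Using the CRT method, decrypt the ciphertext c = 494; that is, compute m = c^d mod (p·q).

197

m₁ = c^(d_p) mod p: c ≡ 24 (mod 47), and 24^31 mod 47 = 9.
m₂ = c^(d_q) mod q: c ≡ 10 (mod 11), and 10^7 mod 11 = 10.
h = q_inv·(m₁ − m₂) mod p = 30·(9 − 10) mod 47 = 17.
m = m₂ + h·q = 10 + 17·11 = 197.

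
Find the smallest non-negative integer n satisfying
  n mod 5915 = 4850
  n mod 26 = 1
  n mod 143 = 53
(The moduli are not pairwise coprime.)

93575

gcd(5915, 26) = 13 and 13 | (1 − 4850), so the pair is consistent; merging gives n ≡ 10765 (mod 11830), where 11830 = lcm(5915, 26).
gcd(11830, 143) = 13 and 13 | (53 − 10765), so the pair is consistent; merging gives n ≡ 93575 (mod 130130), where 130130 = lcm(11830, 143).
The solution is unique modulo lcm(5915, 26, 143) = 130130.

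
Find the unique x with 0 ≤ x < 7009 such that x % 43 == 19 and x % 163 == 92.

5308

From x ≡ 19 (mod 43) write x = 19 + 43t. Substituting into x ≡ 92 (mod 163) gives 43t ≡ 73 (mod 163), and since 43⁻¹ ≡ 91 (mod 163), t ≡ 123. Hence x ≡ 19 + 43·123 = 5308 (mod 7009).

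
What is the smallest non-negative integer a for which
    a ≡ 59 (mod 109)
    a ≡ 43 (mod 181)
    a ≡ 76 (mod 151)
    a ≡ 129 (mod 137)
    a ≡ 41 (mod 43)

From a ≡ 59 (mod 109) write a = 59 + 109t. Substituting into a ≡ 43 (mod 181) gives 109t ≡ 165 (mod 181), and since 109⁻¹ ≡ 93 (mod 181), t ≡ 141. Hence a ≡ 59 + 109·141 = 15428 (mod 19729).
From a ≡ 15428 (mod 19729) write a = 15428 + 19729t. Substituting into a ≡ 76 (mod 151) gives 19729t ≡ 50 (mod 151), and since 99⁻¹ ≡ 90 (mod 151), t ≡ 121. Hence a ≡ 15428 + 19729·121 = 2402637 (mod 2979079).
From a ≡ 2402637 (mod 2979079) write a = 2402637 + 2979079t. Substituting into a ≡ 129 (mod 137) gives 2979079t ≡ 61 (mod 137), and since 14⁻¹ ≡ 49 (mod 137), t ≡ 112. Hence a ≡ 2402637 + 2979079·112 = 336059485 (mod 408133823).
From a ≡ 336059485 (mod 408133823) write a = 336059485 + 408133823t. Substituting into a ≡ 41 (mod 43) gives 408133823t ≡ 4 (mod 43), and since 11⁻¹ ≡ 4 (mod 43), t ≡ 16. Hence a ≡ 336059485 + 408133823·16 = 6866200653 (mod 17549754389).

6866200653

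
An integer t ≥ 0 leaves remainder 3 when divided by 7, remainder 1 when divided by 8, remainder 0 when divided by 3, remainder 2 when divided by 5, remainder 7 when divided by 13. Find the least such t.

5337

From t ≡ 3 (mod 7) write t = 3 + 7s. Substituting into t ≡ 1 (mod 8) gives 7s ≡ 6 (mod 8), and since 7⁻¹ ≡ 7 (mod 8), s ≡ 2. Hence t ≡ 3 + 7·2 = 17 (mod 56).
From t ≡ 17 (mod 56) write t = 17 + 56s. Substituting into t ≡ 0 (mod 3) gives 56s ≡ 1 (mod 3), and since 2⁻¹ ≡ 2 (mod 3), s ≡ 2. Hence t ≡ 17 + 56·2 = 129 (mod 168).
From t ≡ 129 (mod 168) write t = 129 + 168s. Substituting into t ≡ 2 (mod 5) gives 168s ≡ 3 (mod 5), and since 3⁻¹ ≡ 2 (mod 5), s ≡ 1. Hence t ≡ 129 + 168·1 = 297 (mod 840).
From t ≡ 297 (mod 840) write t = 297 + 840s. Substituting into t ≡ 7 (mod 13) gives 840s ≡ 9 (mod 13), and since 8⁻¹ ≡ 5 (mod 13), s ≡ 6. Hence t ≡ 297 + 840·6 = 5337 (mod 10920).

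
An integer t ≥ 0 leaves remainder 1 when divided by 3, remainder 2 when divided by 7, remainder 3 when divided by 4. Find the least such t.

The moduli are pairwise coprime; N = 3·7·4 = 84.
N/3 = 28; 28 ≡ 1 (mod 3), inverse 1.
N/7 = 12; 12 ≡ 5 (mod 7); 5·3 ≡ 1, so inverse 3.
N/4 = 21; 21 ≡ 1 (mod 4), inverse 1.
t ≡ 1·28·1 + 2·12·3 + 3·21·1 = 163.
163 mod 84 = 79.

79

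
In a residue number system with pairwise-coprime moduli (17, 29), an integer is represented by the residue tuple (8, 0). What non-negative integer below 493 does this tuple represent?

From x ≡ 8 (mod 17) write x = 8 + 17t. Substituting into x ≡ 0 (mod 29) gives 17t ≡ 21 (mod 29), and since 17⁻¹ ≡ 12 (mod 29), t ≡ 20. Hence x ≡ 8 + 17·20 = 348 (mod 493).

348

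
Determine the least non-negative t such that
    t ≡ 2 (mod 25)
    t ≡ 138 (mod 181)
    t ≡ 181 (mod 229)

772827

The moduli are pairwise coprime; N = 25·181·229 = 1036225.
N/25 = 41449; 41449 ≡ 24 (mod 25); 24·24 ≡ 1, so inverse 24.
N/181 = 5725; 5725 ≡ 114 (mod 181); 114·27 ≡ 1, so inverse 27.
N/229 = 4525; 4525 ≡ 174 (mod 229); 174·204 ≡ 1, so inverse 204.
t ≡ 2·41449·24 + 138·5725·27 + 181·4525·204 = 190402002.
190402002 mod 1036225 = 772827.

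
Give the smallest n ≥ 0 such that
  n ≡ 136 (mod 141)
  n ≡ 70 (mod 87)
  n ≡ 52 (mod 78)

90376

gcd(141, 87) = 3 and 3 | (70 − 136), so the pair is consistent; merging gives n ≡ 418 (mod 4089), where 4089 = lcm(141, 87).
gcd(4089, 78) = 3 and 3 | (52 − 418), so the pair is consistent; merging gives n ≡ 90376 (mod 106314), where 106314 = lcm(4089, 78).
The solution is unique modulo lcm(141, 87, 78) = 106314.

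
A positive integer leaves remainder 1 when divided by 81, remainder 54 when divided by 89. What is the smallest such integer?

Combine the congruences pairwise.
From n ≡ 1 (mod 81) write n = 1 + 81t. Substituting into n ≡ 54 (mod 89) gives 81t ≡ 53 (mod 89), and since 81⁻¹ ≡ 11 (mod 89), t ≡ 49. Hence n ≡ 1 + 81·49 = 3970 (mod 7209).

3970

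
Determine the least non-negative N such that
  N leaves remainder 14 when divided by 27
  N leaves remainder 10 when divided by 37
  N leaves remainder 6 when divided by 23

1823

Combine the congruences pairwise.
From N ≡ 14 (mod 27) write N = 14 + 27t. Substituting into N ≡ 10 (mod 37) gives 27t ≡ 33 (mod 37), and since 27⁻¹ ≡ 11 (mod 37), t ≡ 30. Hence N ≡ 14 + 27·30 = 824 (mod 999).
From N ≡ 824 (mod 999) write N = 824 + 999t. Substituting into N ≡ 6 (mod 23) gives 999t ≡ 10 (mod 23), and since 10⁻¹ ≡ 7 (mod 23), t ≡ 1. Hence N ≡ 824 + 999·1 = 1823 (mod 22977).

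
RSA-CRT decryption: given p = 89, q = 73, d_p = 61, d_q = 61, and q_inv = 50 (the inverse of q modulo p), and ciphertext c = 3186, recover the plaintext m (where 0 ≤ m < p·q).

5172

m₁ = c^(d_p) mod p: c ≡ 71 (mod 89), and 71^61 mod 89 = 10.
m₂ = c^(d_q) mod q: c ≡ 47 (mod 73), and 47^61 mod 73 = 62.
h = q_inv·(m₁ − m₂) mod p = 50·(10 − 62) mod 89 = 70.
m = m₂ + h·q = 62 + 70·73 = 5172.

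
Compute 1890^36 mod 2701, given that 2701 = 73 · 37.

Mod 73: 1890 ≡ 65; 65^36 ≡ 1 (mod 73).
Mod 37: 1890 ≡ 3; since 36 | 36, by Fermat 3^36 ≡ 1 (mod 37).
Combine by CRT: x ≡ 1 (mod 73), x ≡ 1 (mod 37) ⇒ x ≡ 1 (mod 2701).

1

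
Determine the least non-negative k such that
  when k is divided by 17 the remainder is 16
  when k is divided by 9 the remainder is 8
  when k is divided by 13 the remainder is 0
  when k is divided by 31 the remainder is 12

The moduli are pairwise coprime; N = 17·9·13·31 = 61659.
N/17 = 3627; 3627 ≡ 6 (mod 17); 6·3 ≡ 1, so inverse 3.
N/9 = 6851; 6851 ≡ 2 (mod 9); 2·5 ≡ 1, so inverse 5.
N/13 = 4743; 4743 ≡ 11 (mod 13); 11·6 ≡ 1, so inverse 6.
N/31 = 1989; 1989 ≡ 5 (mod 31); 5·25 ≡ 1, so inverse 25.
k ≡ 16·3627·3 + 8·6851·5 + 0·4743·6 + 12·1989·25 = 1044836.
1044836 mod 61659 = 58292.

58292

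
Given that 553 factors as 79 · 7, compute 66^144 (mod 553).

141

Mod 79: 66 ≡ 66; by Fermat, exponent reduces to 144 mod 78 = 66; 66^66 ≡ 62 (mod 79).
Mod 7: 66 ≡ 3; since 6 | 144, by Fermat 3^144 ≡ 1 (mod 7).
Combine by CRT: x ≡ 62 (mod 79), x ≡ 1 (mod 7) ⇒ x ≡ 141 (mod 553).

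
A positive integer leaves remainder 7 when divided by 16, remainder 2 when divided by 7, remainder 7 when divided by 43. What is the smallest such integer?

695

The moduli are pairwise coprime; N = 16·7·43 = 4816.
N/16 = 301; 301 ≡ 13 (mod 16); 13·5 ≡ 1, so inverse 5.
N/7 = 688; 688 ≡ 2 (mod 7); 2·4 ≡ 1, so inverse 4.
N/43 = 112; 112 ≡ 26 (mod 43); 26·5 ≡ 1, so inverse 5.
t ≡ 7·301·5 + 2·688·4 + 7·112·5 = 19959.
19959 mod 4816 = 695.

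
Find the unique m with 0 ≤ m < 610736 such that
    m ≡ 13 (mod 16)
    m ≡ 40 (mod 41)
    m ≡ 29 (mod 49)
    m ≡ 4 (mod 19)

Combine the congruences pairwise.
From m ≡ 13 (mod 16) write m = 13 + 16t. Substituting into m ≡ 40 (mod 41) gives 16t ≡ 27 (mod 41), and since 16⁻¹ ≡ 18 (mod 41), t ≡ 35. Hence m ≡ 13 + 16·35 = 573 (mod 656).
From m ≡ 573 (mod 656) write m = 573 + 656t. Substituting into m ≡ 29 (mod 49) gives 656t ≡ 44 (mod 49), and since 19⁻¹ ≡ 31 (mod 49), t ≡ 41. Hence m ≡ 573 + 656·41 = 27469 (mod 32144).
From m ≡ 27469 (mod 32144) write m = 27469 + 32144t. Substituting into m ≡ 4 (mod 19) gives 32144t ≡ 9 (mod 19), and since 15⁻¹ ≡ 14 (mod 19), t ≡ 12. Hence m ≡ 27469 + 32144·12 = 413197 (mod 610736).

413197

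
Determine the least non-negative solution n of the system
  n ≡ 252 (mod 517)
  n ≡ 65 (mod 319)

10592

Combine the congruences pairwise.
gcd(517, 319) = 11 and 11 | (65 − 252), so the pair is consistent; merging gives n ≡ 10592 (mod 14993), where 14993 = lcm(517, 319).
The solution is unique modulo lcm(517, 319) = 14993.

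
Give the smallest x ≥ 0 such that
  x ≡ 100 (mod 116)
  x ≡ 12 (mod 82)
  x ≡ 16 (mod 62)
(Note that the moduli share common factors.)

146956

gcd(116, 82) = 2 and 2 | (12 − 100), so the pair is consistent; merging gives x ≡ 4276 (mod 4756), where 4756 = lcm(116, 82).
gcd(4756, 62) = 2 and 2 | (16 − 4276), so the pair is consistent; merging gives x ≡ 146956 (mod 147436), where 147436 = lcm(4756, 62).
The solution is unique modulo lcm(116, 82, 62) = 147436.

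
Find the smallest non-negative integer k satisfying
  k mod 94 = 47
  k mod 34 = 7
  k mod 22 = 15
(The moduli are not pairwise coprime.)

Combine the congruences pairwise.
gcd(94, 34) = 2 and 2 | (7 − 47), so the pair is consistent; merging gives k ≡ 517 (mod 1598), where 1598 = lcm(94, 34).
gcd(1598, 22) = 2 and 2 | (15 − 517), so the pair is consistent; merging gives k ≡ 8507 (mod 17578), where 17578 = lcm(1598, 22).
The solution is unique modulo lcm(94, 34, 22) = 17578.

8507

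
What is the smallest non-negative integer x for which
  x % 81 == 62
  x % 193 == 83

2978

Combine the congruences pairwise.
From x ≡ 62 (mod 81) write x = 62 + 81t. Substituting into x ≡ 83 (mod 193) gives 81t ≡ 21 (mod 193), and since 81⁻¹ ≡ 112 (mod 193), t ≡ 36. Hence x ≡ 62 + 81·36 = 2978 (mod 15633).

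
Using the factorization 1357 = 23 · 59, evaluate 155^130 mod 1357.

223

Mod 23: 155 ≡ 17; by Fermat, exponent reduces to 130 mod 22 = 20; 17^20 ≡ 16 (mod 23).
Mod 59: 155 ≡ 37; by Fermat, exponent reduces to 130 mod 58 = 14; 37^14 ≡ 46 (mod 59).
Combine by CRT: x ≡ 16 (mod 23), x ≡ 46 (mod 59) ⇒ x ≡ 223 (mod 1357).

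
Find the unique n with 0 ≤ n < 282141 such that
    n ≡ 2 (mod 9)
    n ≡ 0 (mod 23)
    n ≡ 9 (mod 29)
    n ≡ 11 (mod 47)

198398

From n ≡ 2 (mod 9) write n = 2 + 9t. Substituting into n ≡ 0 (mod 23) gives 9t ≡ 21 (mod 23), and since 9⁻¹ ≡ 18 (mod 23), t ≡ 10. Hence n ≡ 2 + 9·10 = 92 (mod 207).
From n ≡ 92 (mod 207) write n = 92 + 207t. Substituting into n ≡ 9 (mod 29) gives 207t ≡ 4 (mod 29), and since 4⁻¹ ≡ 22 (mod 29), t ≡ 1. Hence n ≡ 92 + 207·1 = 299 (mod 6003).
From n ≡ 299 (mod 6003) write n = 299 + 6003t. Substituting into n ≡ 11 (mod 47) gives 6003t ≡ 41 (mod 47), and since 34⁻¹ ≡ 18 (mod 47), t ≡ 33. Hence n ≡ 299 + 6003·33 = 198398 (mod 282141).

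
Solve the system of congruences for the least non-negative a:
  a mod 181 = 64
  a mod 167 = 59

19431

From a ≡ 64 (mod 181) write a = 64 + 181t. Substituting into a ≡ 59 (mod 167) gives 181t ≡ 162 (mod 167), and since 14⁻¹ ≡ 12 (mod 167), t ≡ 107. Hence a ≡ 64 + 181·107 = 19431 (mod 30227).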